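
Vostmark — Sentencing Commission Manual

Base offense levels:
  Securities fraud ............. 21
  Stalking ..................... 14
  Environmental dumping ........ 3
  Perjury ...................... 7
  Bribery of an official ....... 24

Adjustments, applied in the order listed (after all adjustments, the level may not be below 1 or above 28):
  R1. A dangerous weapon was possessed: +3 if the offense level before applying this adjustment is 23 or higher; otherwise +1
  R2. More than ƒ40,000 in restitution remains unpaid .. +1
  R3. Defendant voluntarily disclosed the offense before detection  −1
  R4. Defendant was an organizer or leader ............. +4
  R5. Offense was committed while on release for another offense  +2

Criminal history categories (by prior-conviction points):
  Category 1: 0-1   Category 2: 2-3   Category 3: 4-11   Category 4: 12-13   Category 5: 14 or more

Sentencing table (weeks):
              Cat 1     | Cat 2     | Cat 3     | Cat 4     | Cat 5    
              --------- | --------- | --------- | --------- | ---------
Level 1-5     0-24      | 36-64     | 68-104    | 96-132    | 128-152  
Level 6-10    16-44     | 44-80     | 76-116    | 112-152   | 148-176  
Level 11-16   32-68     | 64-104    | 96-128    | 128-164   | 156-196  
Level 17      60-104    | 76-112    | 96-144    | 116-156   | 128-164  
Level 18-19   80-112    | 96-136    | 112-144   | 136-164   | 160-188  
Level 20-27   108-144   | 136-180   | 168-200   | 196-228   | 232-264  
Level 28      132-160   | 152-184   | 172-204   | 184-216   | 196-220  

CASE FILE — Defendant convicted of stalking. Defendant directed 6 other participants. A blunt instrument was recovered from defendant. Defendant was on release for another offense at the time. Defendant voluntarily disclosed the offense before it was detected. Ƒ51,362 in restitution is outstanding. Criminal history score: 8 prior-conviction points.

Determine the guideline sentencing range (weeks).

168-200 weeks

Base offense level for stalking: 14.
R1 applies (level before this adjustment is 14 < 23, so +1): 14 + 1 = 15.
R2 applies: 15 + 1 = 16.
R3 applies: 16 − 1 = 15.
R4 applies: 15 + 4 = 19.
R5 applies: 19 + 2 = 21.
Final offense level: 21.
Criminal history: 8 prior points → Category 3 (4-11).
Level 21 falls in the 20-27 band.
Grid: Level 20-27 × Category 3 = 168-200 weeks.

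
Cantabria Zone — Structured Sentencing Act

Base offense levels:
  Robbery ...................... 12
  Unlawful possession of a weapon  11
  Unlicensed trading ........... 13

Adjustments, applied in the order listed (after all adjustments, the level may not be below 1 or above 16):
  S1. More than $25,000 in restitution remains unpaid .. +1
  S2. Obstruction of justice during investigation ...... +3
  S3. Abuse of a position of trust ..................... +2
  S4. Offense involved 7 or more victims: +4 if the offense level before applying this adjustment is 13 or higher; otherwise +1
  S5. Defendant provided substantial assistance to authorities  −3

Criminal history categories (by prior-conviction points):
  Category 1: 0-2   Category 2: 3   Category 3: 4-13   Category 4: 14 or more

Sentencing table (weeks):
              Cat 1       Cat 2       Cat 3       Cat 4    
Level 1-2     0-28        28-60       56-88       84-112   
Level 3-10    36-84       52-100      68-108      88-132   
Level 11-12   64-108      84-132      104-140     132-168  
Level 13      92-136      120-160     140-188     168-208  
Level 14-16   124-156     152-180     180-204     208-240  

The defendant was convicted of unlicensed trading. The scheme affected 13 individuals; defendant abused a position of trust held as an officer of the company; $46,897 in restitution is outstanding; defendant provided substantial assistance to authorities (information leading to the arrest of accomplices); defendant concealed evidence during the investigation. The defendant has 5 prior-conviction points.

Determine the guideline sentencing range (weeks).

180-204 weeks

Base offense level for unlicensed trading: 13.
S1 applies: 13 + 1 = 14.
S2 applies: 14 + 3 = 17.
S3 applies: 17 + 2 = 19.
S4 applies (level before this adjustment is 19 ≥ 13, so +4): 19 + 4 = 23.
S5 applies: 23 − 3 = 20.
Level 20 exceeds the maximum of 16; capped at 16.
Final offense level: 16.
Criminal history: 5 prior points → Category 3 (4-13).
Level 16 falls in the 14-16 band.
Grid: Level 14-16 × Category 3 = 180-204 weeks.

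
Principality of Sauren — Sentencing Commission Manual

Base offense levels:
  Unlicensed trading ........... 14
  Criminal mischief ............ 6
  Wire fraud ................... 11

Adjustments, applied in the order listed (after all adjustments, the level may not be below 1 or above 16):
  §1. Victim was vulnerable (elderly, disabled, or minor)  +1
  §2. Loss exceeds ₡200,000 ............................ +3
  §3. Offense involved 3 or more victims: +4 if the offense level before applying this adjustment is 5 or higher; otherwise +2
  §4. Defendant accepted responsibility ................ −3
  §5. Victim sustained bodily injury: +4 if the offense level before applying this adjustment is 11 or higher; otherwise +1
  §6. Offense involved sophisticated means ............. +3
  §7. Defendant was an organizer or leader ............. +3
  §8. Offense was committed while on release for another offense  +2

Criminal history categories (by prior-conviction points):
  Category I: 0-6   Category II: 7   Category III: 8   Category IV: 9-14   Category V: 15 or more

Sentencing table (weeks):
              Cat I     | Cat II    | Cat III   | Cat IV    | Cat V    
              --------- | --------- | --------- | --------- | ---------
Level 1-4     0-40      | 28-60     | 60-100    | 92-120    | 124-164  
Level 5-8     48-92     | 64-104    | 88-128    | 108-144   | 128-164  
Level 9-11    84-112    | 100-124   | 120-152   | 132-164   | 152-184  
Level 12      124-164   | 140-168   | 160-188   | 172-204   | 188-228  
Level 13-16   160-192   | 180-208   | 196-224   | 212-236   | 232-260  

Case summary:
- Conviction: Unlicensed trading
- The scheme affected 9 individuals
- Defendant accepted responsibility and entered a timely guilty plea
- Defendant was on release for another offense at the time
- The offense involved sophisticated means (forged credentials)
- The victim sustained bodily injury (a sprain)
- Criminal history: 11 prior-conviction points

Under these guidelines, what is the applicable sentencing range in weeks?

212-236 weeks

Base offense level for unlicensed trading: 14.
§3 applies (level before this adjustment is 14 ≥ 5, so +4): 14 + 4 = 18.
§4 applies: 18 − 3 = 15.
§5 applies (level before this adjustment is 15 ≥ 11, so +4): 15 + 4 = 19.
§6 applies: 19 + 3 = 22.
§8 applies: 22 + 2 = 24.
Level 24 exceeds the maximum of 16; capped at 16.
Final offense level: 16.
Criminal history: 11 prior points → Category IV (9-14).
Level 16 falls in the 13-16 band.
Grid: Level 13-16 × Category IV = 212-236 weeks.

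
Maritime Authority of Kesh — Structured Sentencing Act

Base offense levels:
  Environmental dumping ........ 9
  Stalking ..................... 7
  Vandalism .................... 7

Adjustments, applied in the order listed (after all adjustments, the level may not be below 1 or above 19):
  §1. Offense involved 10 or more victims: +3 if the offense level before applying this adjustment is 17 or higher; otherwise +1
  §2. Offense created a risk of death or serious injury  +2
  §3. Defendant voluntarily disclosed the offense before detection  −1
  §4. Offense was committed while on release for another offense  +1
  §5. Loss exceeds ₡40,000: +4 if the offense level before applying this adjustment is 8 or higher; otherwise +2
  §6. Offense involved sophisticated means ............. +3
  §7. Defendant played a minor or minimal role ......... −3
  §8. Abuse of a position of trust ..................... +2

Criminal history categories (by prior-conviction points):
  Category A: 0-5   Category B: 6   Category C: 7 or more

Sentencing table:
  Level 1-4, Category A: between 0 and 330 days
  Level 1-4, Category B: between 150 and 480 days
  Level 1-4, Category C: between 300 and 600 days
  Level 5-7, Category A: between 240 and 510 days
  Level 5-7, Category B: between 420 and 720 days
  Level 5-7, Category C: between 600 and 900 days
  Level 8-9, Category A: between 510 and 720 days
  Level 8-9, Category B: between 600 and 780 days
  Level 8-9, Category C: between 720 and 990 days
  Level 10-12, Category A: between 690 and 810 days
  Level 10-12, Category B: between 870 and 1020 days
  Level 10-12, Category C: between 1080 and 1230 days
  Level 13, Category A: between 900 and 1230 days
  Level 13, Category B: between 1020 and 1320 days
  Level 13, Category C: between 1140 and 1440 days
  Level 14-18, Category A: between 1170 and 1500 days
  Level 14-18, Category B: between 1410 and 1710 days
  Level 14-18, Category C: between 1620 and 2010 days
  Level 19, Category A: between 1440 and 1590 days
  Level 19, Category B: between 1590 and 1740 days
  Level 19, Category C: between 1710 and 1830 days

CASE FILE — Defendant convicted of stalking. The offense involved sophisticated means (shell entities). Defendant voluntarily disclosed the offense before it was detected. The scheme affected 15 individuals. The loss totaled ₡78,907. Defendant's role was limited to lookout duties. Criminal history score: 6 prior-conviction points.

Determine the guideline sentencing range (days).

600-780 days

Base offense level for stalking: 7.
§1 applies (level before this adjustment is 7 < 17, so +1): 7 + 1 = 8.
§2 does not apply.
§3 applies: 8 − 1 = 7.
§5 applies (level before this adjustment is 7 < 8, so +2): 7 + 2 = 9.
§6 applies: 9 + 3 = 12.
§7 applies: 12 − 3 = 9.
Final offense level: 9.
Criminal history: 6 prior points → Category B (6).
Level 9 falls in the 8-9 band.
Grid: Level 8-9 × Category B = 600-780 days.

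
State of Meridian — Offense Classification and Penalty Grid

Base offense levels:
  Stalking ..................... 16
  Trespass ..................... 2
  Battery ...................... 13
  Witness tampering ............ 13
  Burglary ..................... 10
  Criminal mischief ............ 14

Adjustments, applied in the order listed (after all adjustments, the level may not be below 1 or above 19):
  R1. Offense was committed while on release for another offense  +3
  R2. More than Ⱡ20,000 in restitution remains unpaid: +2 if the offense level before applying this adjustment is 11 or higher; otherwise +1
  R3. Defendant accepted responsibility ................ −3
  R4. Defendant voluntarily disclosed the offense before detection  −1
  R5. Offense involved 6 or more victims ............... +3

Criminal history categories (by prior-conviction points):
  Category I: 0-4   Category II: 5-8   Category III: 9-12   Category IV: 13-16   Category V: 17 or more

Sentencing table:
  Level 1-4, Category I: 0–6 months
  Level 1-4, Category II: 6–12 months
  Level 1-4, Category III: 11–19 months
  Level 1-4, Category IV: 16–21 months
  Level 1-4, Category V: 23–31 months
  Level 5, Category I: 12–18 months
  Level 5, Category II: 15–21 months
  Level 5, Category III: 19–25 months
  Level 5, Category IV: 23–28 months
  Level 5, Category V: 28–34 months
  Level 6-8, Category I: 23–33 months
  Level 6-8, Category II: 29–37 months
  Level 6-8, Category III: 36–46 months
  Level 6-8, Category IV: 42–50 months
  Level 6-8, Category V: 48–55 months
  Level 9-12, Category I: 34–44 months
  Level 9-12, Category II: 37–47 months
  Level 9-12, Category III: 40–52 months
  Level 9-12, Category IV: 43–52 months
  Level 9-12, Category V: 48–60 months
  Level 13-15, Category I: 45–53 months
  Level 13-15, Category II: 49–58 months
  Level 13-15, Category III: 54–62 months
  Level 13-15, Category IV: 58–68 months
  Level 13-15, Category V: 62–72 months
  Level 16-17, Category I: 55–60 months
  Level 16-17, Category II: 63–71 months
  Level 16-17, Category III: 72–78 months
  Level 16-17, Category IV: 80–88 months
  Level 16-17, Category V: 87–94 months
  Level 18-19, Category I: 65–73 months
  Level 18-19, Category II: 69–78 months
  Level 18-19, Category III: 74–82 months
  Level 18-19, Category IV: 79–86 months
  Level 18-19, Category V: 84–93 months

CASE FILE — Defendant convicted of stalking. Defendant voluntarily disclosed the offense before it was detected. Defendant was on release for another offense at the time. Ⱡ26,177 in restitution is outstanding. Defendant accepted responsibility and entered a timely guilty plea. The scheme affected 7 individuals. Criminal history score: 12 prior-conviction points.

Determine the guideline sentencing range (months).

Base offense level for stalking: 16.
R1 applies: 16 + 3 = 19.
R2 applies (level before this adjustment is 19 ≥ 11, so +2): 19 + 2 = 21.
R3 applies: 21 − 3 = 18.
R4 applies: 18 − 1 = 17.
R5 applies: 17 + 3 = 20.
Level 20 exceeds the maximum of 19; capped at 19.
Final offense level: 19.
Criminal history: 12 prior points → Category III (9-12).
Level 19 falls in the 18-19 band.
Grid: Level 18-19 × Category III = 74-82 months.

74-82 months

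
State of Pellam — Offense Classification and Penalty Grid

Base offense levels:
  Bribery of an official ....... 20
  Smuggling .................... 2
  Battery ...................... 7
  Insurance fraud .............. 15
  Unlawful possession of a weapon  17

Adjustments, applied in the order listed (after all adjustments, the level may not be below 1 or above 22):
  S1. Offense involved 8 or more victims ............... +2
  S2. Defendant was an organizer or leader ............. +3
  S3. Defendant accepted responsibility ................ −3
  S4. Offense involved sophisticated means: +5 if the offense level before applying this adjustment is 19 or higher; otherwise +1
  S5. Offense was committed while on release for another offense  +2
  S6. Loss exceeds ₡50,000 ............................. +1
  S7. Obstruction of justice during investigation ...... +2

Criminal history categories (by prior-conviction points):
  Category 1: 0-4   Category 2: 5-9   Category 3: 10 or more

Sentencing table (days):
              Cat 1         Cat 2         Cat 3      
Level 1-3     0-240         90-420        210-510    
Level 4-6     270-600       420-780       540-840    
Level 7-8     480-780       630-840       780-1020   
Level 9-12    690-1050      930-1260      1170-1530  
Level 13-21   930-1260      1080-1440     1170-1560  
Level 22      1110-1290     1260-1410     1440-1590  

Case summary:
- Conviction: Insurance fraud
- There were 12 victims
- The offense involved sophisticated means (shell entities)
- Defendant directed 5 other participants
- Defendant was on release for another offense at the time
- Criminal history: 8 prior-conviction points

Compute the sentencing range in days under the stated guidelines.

1260-1410 days

Base offense level for insurance fraud: 15.
S1 applies: 15 + 2 = 17.
S2 applies: 17 + 3 = 20.
S4 applies (level before this adjustment is 20 ≥ 19, so +5): 20 + 5 = 25.
S5 applies: 25 + 2 = 27.
S7 does not apply.
Level 27 exceeds the maximum of 22; capped at 22.
Final offense level: 22.
Criminal history: 8 prior points → Category 2 (5-9).
Level 22 falls in the 22 band.
Grid: Level 22 × Category 2 = 1260-1410 days.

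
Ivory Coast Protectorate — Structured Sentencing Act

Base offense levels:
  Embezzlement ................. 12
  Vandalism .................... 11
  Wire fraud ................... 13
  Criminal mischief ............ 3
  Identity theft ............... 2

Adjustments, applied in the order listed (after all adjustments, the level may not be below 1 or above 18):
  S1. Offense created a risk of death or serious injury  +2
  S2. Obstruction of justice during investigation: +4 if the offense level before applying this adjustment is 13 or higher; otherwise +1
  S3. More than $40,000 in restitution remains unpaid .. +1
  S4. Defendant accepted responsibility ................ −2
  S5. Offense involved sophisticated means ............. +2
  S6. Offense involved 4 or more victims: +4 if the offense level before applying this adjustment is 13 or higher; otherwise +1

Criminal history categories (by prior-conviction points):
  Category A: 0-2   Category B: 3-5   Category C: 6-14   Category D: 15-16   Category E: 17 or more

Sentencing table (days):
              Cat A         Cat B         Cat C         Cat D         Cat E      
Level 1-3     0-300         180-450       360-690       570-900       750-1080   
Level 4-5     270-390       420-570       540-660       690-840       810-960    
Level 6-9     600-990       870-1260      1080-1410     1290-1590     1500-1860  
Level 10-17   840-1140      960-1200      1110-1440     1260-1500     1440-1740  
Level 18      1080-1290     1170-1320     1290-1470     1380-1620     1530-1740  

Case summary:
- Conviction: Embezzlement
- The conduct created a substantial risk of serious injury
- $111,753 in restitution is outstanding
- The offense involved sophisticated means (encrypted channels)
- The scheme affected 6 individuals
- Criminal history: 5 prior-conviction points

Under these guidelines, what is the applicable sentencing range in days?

Base offense level for embezzlement: 12.
S1 applies: 12 + 2 = 14.
S3 applies: 14 + 1 = 15.
S5 applies: 15 + 2 = 17.
S6 applies (level before this adjustment is 17 ≥ 13, so +4): 17 + 4 = 21.
Level 21 exceeds the maximum of 18; capped at 18.
Final offense level: 18.
Criminal history: 5 prior points → Category B (3-5).
Level 18 falls in the 18 band.
Grid: Level 18 × Category B = 1170-1320 days.

1170-1320 days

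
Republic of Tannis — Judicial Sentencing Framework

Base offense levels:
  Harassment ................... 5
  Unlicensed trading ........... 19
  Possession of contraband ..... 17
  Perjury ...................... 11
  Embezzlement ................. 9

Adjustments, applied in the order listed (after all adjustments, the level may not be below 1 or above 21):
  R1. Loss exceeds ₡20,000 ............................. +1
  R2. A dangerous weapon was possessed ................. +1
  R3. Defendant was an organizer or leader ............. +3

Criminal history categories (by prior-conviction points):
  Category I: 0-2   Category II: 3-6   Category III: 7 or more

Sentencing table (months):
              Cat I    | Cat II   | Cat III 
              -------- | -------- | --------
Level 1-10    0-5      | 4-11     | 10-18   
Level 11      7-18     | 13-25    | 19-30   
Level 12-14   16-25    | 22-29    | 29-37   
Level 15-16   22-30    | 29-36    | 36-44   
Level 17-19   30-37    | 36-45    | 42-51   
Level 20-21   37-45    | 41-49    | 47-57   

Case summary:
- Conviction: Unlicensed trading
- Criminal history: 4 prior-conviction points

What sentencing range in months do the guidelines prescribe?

36-45 months

Base offense level for unlicensed trading: 19.
Final offense level: 19.
Criminal history: 4 prior points → Category II (3-6).
Level 19 falls in the 17-19 band.
Grid: Level 17-19 × Category II = 36-45 months.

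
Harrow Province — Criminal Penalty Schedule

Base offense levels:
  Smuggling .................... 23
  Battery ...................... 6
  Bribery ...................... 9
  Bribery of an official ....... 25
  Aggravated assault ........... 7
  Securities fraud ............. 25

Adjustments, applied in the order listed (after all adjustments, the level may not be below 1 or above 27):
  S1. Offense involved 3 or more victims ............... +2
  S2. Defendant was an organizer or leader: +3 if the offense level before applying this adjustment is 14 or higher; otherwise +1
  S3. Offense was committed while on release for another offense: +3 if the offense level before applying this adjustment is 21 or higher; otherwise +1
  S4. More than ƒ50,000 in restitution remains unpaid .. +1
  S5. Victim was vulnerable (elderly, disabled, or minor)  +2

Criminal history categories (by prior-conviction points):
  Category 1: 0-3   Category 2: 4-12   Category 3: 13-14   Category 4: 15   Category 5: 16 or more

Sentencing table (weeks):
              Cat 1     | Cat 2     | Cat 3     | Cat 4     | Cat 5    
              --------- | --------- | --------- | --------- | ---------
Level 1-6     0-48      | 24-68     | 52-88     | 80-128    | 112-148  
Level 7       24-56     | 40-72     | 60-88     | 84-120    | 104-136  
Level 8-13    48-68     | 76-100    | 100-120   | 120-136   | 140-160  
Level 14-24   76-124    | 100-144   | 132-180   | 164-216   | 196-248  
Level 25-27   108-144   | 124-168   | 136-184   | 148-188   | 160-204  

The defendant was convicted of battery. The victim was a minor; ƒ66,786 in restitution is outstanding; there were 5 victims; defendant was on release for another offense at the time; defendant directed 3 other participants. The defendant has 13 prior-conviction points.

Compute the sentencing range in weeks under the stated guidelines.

100-120 weeks

Base offense level for battery: 6.
S1 applies: 6 + 2 = 8.
S2 applies (level before this adjustment is 8 < 14, so +1): 8 + 1 = 9.
S3 applies (level before this adjustment is 9 < 21, so +1): 9 + 1 = 10.
S4 applies: 10 + 1 = 11.
S5 applies: 11 + 2 = 13.
Final offense level: 13.
Criminal history: 13 prior points → Category 3 (13-14).
Level 13 falls in the 8-13 band.
Grid: Level 8-13 × Category 3 = 100-120 weeks.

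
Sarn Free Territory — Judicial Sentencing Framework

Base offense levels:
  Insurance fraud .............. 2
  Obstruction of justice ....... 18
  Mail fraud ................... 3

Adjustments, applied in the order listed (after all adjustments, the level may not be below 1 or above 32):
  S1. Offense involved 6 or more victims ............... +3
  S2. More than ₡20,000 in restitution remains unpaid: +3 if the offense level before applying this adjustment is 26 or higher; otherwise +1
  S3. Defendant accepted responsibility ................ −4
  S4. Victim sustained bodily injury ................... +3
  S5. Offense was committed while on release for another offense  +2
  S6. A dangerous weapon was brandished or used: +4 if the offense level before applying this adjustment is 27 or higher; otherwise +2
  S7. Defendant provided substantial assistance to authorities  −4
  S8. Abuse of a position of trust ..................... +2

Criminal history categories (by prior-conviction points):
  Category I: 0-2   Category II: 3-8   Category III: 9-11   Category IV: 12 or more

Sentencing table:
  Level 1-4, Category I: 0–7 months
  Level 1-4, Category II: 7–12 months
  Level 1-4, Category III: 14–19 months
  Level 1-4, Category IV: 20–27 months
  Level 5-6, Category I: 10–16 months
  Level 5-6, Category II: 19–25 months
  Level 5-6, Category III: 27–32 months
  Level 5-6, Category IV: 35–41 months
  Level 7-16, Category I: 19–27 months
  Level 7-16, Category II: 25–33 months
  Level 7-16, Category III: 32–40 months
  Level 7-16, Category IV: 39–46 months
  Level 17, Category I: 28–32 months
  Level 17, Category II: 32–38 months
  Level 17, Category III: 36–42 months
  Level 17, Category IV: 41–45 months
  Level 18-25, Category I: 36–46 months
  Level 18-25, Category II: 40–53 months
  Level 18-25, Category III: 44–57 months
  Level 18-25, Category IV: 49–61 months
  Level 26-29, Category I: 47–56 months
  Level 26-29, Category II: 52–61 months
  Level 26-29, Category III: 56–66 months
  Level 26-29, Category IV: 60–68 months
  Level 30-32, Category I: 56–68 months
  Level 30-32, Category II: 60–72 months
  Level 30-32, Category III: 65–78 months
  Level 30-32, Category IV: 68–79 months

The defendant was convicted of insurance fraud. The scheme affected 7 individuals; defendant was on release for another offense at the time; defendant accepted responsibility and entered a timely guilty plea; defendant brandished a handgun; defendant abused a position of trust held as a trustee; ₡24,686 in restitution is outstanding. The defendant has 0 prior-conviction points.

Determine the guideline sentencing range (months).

19-27 months

Base offense level for insurance fraud: 2.
S1 applies: 2 + 3 = 5.
S2 applies (level before this adjustment is 5 < 26, so +1): 5 + 1 = 6.
S3 applies: 6 − 4 = 2.
S5 applies: 2 + 2 = 4.
S6 applies (level before this adjustment is 4 < 27, so +2): 4 + 2 = 6.
S8 applies: 6 + 2 = 8.
Final offense level: 8.
Criminal history: 0 prior points → Category I (0-2).
Level 8 falls in the 7-16 band.
Grid: Level 7-16 × Category I = 19-27 months.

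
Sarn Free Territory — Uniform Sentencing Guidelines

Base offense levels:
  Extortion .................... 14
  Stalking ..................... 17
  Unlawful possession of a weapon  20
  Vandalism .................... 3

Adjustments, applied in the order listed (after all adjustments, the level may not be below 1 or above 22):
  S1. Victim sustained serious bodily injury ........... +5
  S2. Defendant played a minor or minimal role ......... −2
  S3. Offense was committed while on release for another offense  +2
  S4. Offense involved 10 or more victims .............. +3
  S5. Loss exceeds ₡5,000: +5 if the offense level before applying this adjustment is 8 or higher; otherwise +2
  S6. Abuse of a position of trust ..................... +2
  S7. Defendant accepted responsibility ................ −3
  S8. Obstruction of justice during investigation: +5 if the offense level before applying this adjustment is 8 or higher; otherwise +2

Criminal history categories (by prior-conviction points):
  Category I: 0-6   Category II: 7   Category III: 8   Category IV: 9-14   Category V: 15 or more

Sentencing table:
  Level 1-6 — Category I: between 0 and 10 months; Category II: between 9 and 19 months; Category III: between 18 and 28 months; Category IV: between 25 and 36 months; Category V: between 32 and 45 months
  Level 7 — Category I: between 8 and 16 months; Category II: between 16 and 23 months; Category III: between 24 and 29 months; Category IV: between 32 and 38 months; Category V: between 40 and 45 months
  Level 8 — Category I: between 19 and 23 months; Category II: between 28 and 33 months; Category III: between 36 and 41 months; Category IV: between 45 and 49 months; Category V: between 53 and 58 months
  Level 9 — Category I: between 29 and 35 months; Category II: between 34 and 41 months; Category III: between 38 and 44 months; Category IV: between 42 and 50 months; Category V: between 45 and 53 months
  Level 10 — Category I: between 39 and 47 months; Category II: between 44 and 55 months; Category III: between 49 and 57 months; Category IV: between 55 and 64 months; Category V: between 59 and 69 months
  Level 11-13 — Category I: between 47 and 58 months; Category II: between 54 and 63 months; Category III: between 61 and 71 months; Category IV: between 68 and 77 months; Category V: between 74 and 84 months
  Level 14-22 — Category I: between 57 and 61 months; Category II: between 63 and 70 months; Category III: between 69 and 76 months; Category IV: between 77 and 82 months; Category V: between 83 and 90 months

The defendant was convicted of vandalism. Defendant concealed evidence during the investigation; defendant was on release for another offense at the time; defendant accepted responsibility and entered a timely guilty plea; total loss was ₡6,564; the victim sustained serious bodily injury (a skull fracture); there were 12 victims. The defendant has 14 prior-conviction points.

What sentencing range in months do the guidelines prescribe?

77-82 months

Base offense level for vandalism: 3.
S1 applies: 3 + 5 = 8.
S2 does not apply.
S3 applies: 8 + 2 = 10.
S4 applies: 10 + 3 = 13.
S5 applies (level before this adjustment is 13 ≥ 8, so +5): 13 + 5 = 18.
S7 applies: 18 − 3 = 15.
S8 applies (level before this adjustment is 15 ≥ 8, so +5): 15 + 5 = 20.
Final offense level: 20.
Criminal history: 14 prior points → Category IV (9-14).
Level 20 falls in the 14-22 band.
Grid: Level 14-22 × Category IV = 77-82 months.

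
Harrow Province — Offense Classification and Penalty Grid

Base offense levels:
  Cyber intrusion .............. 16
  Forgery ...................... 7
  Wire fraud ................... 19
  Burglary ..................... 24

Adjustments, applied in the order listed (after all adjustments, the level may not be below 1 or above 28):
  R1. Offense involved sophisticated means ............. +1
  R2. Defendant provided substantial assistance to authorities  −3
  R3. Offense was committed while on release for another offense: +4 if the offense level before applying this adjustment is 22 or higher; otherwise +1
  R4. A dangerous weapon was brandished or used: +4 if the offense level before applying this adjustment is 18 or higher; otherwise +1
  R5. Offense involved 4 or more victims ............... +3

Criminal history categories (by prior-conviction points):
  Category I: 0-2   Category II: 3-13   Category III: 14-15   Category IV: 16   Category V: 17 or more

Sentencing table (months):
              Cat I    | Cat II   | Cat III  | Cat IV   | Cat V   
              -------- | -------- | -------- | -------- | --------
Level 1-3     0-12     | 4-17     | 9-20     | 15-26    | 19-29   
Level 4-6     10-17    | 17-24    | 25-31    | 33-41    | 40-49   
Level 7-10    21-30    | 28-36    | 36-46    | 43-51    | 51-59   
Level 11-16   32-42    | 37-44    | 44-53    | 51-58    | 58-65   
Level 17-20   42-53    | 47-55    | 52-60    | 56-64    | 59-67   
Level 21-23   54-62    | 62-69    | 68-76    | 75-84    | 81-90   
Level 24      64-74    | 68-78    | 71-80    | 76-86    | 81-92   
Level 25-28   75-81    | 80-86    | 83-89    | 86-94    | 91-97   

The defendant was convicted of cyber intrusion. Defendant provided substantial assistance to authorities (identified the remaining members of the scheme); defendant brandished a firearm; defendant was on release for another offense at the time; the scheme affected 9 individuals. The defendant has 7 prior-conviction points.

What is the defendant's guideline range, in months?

Base offense level for cyber intrusion: 16.
R2 applies: 16 − 3 = 13.
R3 applies (level before this adjustment is 13 < 22, so +1): 13 + 1 = 14.
R4 applies (level before this adjustment is 14 < 18, so +1): 14 + 1 = 15.
R5 applies: 15 + 3 = 18.
Final offense level: 18.
Criminal history: 7 prior points → Category II (3-13).
Level 18 falls in the 17-20 band.
Grid: Level 17-20 × Category II = 47-55 months.

47-55 months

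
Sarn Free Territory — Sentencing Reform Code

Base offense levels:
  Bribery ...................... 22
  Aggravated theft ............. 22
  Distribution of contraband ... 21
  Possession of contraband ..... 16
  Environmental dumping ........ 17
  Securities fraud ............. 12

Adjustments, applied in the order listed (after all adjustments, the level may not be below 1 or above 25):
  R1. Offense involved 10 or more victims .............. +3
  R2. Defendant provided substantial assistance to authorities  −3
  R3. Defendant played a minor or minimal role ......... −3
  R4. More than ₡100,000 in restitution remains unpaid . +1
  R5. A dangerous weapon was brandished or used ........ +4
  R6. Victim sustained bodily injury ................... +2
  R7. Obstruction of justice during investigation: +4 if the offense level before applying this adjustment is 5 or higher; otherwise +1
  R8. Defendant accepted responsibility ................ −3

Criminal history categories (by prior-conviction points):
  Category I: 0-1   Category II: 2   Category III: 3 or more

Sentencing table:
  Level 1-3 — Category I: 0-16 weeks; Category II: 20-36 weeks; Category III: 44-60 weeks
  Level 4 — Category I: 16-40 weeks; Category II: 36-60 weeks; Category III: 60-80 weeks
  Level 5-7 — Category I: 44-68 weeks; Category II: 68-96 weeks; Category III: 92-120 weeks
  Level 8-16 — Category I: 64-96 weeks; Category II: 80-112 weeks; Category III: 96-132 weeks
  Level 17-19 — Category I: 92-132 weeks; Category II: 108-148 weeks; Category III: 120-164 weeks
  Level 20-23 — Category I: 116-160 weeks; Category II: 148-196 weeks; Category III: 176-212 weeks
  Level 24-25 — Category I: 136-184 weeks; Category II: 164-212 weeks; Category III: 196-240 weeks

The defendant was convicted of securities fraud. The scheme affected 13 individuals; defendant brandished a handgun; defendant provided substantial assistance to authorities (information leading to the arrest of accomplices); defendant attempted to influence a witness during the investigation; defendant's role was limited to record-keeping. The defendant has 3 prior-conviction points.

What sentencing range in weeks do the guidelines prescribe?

120-164 weeks

Base offense level for securities fraud: 12.
R1 applies: 12 + 3 = 15.
R2 applies: 15 − 3 = 12.
R3 applies: 12 − 3 = 9.
R5 applies: 9 + 4 = 13.
R7 applies (level before this adjustment is 13 ≥ 5, so +4): 13 + 4 = 17.
R8 does not apply.
Final offense level: 17.
Criminal history: 3 prior points → Category III (3+).
Level 17 falls in the 17-19 band.
Grid: Level 17-19 × Category III = 120-164 weeks.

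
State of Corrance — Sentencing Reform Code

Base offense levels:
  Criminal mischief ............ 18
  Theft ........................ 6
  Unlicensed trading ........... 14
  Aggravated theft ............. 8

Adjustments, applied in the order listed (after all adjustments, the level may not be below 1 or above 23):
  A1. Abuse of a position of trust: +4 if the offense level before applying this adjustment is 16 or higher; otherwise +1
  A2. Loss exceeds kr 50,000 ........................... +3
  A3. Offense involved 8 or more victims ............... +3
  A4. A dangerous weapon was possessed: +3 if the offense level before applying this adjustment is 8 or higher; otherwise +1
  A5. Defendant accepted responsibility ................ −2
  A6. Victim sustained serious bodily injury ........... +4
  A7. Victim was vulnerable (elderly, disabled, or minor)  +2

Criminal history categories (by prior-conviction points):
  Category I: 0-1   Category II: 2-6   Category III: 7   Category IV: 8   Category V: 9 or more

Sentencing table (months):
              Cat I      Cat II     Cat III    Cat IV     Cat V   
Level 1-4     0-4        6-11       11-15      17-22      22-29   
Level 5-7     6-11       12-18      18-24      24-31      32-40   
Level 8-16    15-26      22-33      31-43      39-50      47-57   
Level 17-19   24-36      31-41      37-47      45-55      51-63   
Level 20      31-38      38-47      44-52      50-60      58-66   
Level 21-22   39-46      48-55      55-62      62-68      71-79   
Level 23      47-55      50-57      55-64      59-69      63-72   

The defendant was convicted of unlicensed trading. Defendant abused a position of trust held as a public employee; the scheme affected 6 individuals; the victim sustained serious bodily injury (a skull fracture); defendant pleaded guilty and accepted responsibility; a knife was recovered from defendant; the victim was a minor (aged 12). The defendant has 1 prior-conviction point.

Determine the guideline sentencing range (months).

39-46 months

Base offense level for unlicensed trading: 14.
A1 applies (level before this adjustment is 14 < 16, so +1): 14 + 1 = 15.
A2 does not apply.
A3 does not apply.
A4 applies (level before this adjustment is 15 ≥ 8, so +3): 15 + 3 = 18.
A5 applies: 18 − 2 = 16.
A6 applies: 16 + 4 = 20.
A7 applies: 20 + 2 = 22.
Final offense level: 22.
Criminal history: 1 prior point → Category I (0-1).
Level 22 falls in the 21-22 band.
Grid: Level 21-22 × Category I = 39-46 months.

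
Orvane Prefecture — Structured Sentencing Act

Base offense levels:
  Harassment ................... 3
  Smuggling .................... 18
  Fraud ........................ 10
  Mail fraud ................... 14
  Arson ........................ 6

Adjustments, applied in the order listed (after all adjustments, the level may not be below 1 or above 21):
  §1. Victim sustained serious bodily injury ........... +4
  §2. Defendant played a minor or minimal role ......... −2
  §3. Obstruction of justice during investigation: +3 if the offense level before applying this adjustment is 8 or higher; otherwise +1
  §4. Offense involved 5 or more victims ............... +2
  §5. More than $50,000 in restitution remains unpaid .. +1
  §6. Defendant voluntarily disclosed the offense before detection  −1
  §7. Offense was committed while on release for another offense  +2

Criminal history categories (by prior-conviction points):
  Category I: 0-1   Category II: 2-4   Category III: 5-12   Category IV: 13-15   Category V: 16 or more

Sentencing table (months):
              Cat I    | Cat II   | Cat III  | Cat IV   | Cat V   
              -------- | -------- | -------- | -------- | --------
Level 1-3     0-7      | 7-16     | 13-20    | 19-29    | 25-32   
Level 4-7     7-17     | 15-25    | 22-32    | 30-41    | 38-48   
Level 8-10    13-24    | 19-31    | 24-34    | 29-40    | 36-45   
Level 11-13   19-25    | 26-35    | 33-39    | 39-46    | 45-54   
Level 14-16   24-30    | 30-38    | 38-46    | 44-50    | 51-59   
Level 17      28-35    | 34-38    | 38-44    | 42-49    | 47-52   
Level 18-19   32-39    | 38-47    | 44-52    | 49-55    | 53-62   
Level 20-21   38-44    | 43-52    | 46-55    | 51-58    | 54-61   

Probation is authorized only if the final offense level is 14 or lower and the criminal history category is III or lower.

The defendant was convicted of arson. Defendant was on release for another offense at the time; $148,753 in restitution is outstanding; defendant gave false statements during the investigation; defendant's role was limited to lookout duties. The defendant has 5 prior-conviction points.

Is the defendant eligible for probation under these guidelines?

Yes

Base offense level for arson: 6.
§2 applies: 6 − 2 = 4.
§3 applies (level before this adjustment is 4 < 8, so +1): 4 + 1 = 5.
§5 applies: 5 + 1 = 6.
§7 applies: 6 + 2 = 8.
Final offense level: 8.
Criminal history: 5 prior points → Category III (5-12).
Level 8 falls in the 8-10 band.
Grid: Level 8-10 × Category III = 24-34 months.
Probation check: level 8 ≤ 14 and category III ≤ III → eligible.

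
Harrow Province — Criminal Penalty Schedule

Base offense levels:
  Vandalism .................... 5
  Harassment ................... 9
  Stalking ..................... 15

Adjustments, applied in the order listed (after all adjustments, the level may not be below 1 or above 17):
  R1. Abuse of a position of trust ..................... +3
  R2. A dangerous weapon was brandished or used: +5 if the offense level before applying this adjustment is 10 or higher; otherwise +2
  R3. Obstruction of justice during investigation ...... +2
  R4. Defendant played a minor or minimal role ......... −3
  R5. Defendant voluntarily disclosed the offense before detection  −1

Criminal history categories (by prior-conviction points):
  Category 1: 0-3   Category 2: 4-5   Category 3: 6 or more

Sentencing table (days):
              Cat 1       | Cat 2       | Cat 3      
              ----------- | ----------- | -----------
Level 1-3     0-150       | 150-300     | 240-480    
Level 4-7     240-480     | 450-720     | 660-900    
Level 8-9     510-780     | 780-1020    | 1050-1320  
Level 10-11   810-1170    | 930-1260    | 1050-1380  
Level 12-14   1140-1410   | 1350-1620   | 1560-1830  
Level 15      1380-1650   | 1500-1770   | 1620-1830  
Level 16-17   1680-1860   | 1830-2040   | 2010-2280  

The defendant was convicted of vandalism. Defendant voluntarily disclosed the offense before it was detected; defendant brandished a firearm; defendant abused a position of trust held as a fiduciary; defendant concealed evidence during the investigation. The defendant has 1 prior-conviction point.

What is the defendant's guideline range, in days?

810-1170 days

Base offense level for vandalism: 5.
R1 applies: 5 + 3 = 8.
R2 applies (level before this adjustment is 8 < 10, so +2): 8 + 2 = 10.
R3 applies: 10 + 2 = 12.
R5 applies: 12 − 1 = 11.
Final offense level: 11.
Criminal history: 1 prior point → Category 1 (0-3).
Level 11 falls in the 10-11 band.
Grid: Level 10-11 × Category 1 = 810-1170 days.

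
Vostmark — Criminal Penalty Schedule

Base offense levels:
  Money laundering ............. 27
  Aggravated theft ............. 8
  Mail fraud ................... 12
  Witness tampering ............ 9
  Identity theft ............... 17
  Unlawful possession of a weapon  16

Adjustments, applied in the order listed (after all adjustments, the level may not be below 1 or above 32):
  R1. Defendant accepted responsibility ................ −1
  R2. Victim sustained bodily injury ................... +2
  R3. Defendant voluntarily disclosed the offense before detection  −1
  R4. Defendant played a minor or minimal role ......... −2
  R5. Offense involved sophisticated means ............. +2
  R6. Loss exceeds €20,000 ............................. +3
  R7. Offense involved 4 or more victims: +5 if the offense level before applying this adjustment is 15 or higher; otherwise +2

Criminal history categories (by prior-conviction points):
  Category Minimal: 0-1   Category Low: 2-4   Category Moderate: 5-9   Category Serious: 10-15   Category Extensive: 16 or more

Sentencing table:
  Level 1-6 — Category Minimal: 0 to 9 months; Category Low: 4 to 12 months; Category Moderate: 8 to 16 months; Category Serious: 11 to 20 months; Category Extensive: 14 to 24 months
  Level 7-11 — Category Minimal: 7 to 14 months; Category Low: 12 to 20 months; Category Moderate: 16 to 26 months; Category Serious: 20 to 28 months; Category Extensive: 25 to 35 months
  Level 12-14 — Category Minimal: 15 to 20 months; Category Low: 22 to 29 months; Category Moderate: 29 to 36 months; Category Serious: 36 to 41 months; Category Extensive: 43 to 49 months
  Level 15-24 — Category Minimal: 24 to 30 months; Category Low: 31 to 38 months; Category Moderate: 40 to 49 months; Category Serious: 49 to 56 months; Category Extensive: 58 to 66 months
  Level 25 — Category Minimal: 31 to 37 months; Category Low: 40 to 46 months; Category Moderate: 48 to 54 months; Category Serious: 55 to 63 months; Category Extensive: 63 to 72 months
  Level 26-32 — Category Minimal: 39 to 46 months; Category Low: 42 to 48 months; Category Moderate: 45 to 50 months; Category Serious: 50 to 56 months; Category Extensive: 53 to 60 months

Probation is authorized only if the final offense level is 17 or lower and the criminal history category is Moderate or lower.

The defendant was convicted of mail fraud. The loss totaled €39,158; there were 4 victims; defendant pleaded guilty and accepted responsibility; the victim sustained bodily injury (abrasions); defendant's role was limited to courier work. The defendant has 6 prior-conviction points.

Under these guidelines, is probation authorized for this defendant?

Base offense level for mail fraud: 12.
R1 applies: 12 − 1 = 11.
R2 applies: 11 + 2 = 13.
R4 applies: 13 − 2 = 11.
R6 applies: 11 + 3 = 14.
R7 applies (level before this adjustment is 14 < 15, so +2): 14 + 2 = 16.
Final offense level: 16.
Criminal history: 6 prior points → Category Moderate (5-9).
Level 16 falls in the 15-24 band.
Grid: Level 15-24 × Category Moderate = 40-49 months.
Probation check: level 16 ≤ 17 and category Moderate ≤ Moderate → eligible.

Yes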